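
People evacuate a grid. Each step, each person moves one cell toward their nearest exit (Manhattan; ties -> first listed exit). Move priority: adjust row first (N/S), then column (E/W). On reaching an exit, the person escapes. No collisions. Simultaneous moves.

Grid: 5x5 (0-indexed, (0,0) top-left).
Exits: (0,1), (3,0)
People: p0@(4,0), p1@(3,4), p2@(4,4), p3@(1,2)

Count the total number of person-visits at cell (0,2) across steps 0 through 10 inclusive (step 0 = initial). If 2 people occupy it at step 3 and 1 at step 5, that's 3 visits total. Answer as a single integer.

Answer: 1

Derivation:
Step 0: p0@(4,0) p1@(3,4) p2@(4,4) p3@(1,2) -> at (0,2): 0 [-], cum=0
Step 1: p0@ESC p1@(3,3) p2@(3,4) p3@(0,2) -> at (0,2): 1 [p3], cum=1
Step 2: p0@ESC p1@(3,2) p2@(3,3) p3@ESC -> at (0,2): 0 [-], cum=1
Step 3: p0@ESC p1@(3,1) p2@(3,2) p3@ESC -> at (0,2): 0 [-], cum=1
Step 4: p0@ESC p1@ESC p2@(3,1) p3@ESC -> at (0,2): 0 [-], cum=1
Step 5: p0@ESC p1@ESC p2@ESC p3@ESC -> at (0,2): 0 [-], cum=1
Total visits = 1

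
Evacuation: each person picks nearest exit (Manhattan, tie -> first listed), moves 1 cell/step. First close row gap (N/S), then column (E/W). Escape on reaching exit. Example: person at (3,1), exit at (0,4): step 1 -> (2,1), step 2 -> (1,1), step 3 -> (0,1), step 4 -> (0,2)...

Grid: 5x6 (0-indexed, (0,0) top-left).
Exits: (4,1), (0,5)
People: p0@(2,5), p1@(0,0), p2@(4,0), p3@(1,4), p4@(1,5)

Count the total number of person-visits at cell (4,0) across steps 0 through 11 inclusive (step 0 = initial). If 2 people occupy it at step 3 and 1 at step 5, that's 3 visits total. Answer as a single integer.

Answer: 2

Derivation:
Step 0: p0@(2,5) p1@(0,0) p2@(4,0) p3@(1,4) p4@(1,5) -> at (4,0): 1 [p2], cum=1
Step 1: p0@(1,5) p1@(1,0) p2@ESC p3@(0,4) p4@ESC -> at (4,0): 0 [-], cum=1
Step 2: p0@ESC p1@(2,0) p2@ESC p3@ESC p4@ESC -> at (4,0): 0 [-], cum=1
Step 3: p0@ESC p1@(3,0) p2@ESC p3@ESC p4@ESC -> at (4,0): 0 [-], cum=1
Step 4: p0@ESC p1@(4,0) p2@ESC p3@ESC p4@ESC -> at (4,0): 1 [p1], cum=2
Step 5: p0@ESC p1@ESC p2@ESC p3@ESC p4@ESC -> at (4,0): 0 [-], cum=2
Total visits = 2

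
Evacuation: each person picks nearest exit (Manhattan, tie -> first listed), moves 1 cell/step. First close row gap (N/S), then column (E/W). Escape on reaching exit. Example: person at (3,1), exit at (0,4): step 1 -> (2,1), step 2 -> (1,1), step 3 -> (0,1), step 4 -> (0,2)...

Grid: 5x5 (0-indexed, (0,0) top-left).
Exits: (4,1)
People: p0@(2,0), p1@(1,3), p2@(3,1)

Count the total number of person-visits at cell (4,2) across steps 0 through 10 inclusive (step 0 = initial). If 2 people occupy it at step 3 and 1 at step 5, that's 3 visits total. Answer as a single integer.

Step 0: p0@(2,0) p1@(1,3) p2@(3,1) -> at (4,2): 0 [-], cum=0
Step 1: p0@(3,0) p1@(2,3) p2@ESC -> at (4,2): 0 [-], cum=0
Step 2: p0@(4,0) p1@(3,3) p2@ESC -> at (4,2): 0 [-], cum=0
Step 3: p0@ESC p1@(4,3) p2@ESC -> at (4,2): 0 [-], cum=0
Step 4: p0@ESC p1@(4,2) p2@ESC -> at (4,2): 1 [p1], cum=1
Step 5: p0@ESC p1@ESC p2@ESC -> at (4,2): 0 [-], cum=1
Total visits = 1

Answer: 1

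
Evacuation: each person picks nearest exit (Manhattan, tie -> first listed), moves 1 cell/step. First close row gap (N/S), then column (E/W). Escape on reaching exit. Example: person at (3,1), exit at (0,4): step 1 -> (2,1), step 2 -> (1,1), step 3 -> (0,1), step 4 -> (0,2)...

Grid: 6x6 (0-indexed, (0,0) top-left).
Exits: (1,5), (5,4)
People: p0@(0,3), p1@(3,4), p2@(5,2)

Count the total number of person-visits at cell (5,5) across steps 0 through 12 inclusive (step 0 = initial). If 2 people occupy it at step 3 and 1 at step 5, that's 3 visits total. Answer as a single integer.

Answer: 0

Derivation:
Step 0: p0@(0,3) p1@(3,4) p2@(5,2) -> at (5,5): 0 [-], cum=0
Step 1: p0@(1,3) p1@(4,4) p2@(5,3) -> at (5,5): 0 [-], cum=0
Step 2: p0@(1,4) p1@ESC p2@ESC -> at (5,5): 0 [-], cum=0
Step 3: p0@ESC p1@ESC p2@ESC -> at (5,5): 0 [-], cum=0
Total visits = 0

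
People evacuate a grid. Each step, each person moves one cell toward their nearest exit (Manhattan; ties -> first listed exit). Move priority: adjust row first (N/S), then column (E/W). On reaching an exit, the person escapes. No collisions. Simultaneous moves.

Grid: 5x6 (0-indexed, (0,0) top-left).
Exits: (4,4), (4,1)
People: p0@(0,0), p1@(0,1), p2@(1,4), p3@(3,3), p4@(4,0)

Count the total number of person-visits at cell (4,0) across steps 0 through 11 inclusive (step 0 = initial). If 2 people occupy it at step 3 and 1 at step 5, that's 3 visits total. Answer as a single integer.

Answer: 2

Derivation:
Step 0: p0@(0,0) p1@(0,1) p2@(1,4) p3@(3,3) p4@(4,0) -> at (4,0): 1 [p4], cum=1
Step 1: p0@(1,0) p1@(1,1) p2@(2,4) p3@(4,3) p4@ESC -> at (4,0): 0 [-], cum=1
Step 2: p0@(2,0) p1@(2,1) p2@(3,4) p3@ESC p4@ESC -> at (4,0): 0 [-], cum=1
Step 3: p0@(3,0) p1@(3,1) p2@ESC p3@ESC p4@ESC -> at (4,0): 0 [-], cum=1
Step 4: p0@(4,0) p1@ESC p2@ESC p3@ESC p4@ESC -> at (4,0): 1 [p0], cum=2
Step 5: p0@ESC p1@ESC p2@ESC p3@ESC p4@ESC -> at (4,0): 0 [-], cum=2
Total visits = 2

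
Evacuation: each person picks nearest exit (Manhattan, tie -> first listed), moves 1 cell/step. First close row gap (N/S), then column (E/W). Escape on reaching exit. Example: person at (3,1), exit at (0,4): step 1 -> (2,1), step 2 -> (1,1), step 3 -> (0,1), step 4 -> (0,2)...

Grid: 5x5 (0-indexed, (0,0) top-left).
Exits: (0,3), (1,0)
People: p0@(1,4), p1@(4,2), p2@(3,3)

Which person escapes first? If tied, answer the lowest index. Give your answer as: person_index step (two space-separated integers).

Answer: 0 2

Derivation:
Step 1: p0:(1,4)->(0,4) | p1:(4,2)->(3,2) | p2:(3,3)->(2,3)
Step 2: p0:(0,4)->(0,3)->EXIT | p1:(3,2)->(2,2) | p2:(2,3)->(1,3)
Step 3: p0:escaped | p1:(2,2)->(1,2) | p2:(1,3)->(0,3)->EXIT
Step 4: p0:escaped | p1:(1,2)->(0,2) | p2:escaped
Step 5: p0:escaped | p1:(0,2)->(0,3)->EXIT | p2:escaped
Exit steps: [2, 5, 3]
First to escape: p0 at step 2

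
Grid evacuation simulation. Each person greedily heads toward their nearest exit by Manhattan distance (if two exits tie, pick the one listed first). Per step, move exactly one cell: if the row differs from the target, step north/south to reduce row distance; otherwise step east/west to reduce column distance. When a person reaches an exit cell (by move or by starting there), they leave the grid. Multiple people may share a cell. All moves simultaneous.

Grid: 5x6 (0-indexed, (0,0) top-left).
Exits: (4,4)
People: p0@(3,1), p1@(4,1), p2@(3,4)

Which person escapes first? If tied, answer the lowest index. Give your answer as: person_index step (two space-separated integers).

Answer: 2 1

Derivation:
Step 1: p0:(3,1)->(4,1) | p1:(4,1)->(4,2) | p2:(3,4)->(4,4)->EXIT
Step 2: p0:(4,1)->(4,2) | p1:(4,2)->(4,3) | p2:escaped
Step 3: p0:(4,2)->(4,3) | p1:(4,3)->(4,4)->EXIT | p2:escaped
Step 4: p0:(4,3)->(4,4)->EXIT | p1:escaped | p2:escaped
Exit steps: [4, 3, 1]
First to escape: p2 at step 1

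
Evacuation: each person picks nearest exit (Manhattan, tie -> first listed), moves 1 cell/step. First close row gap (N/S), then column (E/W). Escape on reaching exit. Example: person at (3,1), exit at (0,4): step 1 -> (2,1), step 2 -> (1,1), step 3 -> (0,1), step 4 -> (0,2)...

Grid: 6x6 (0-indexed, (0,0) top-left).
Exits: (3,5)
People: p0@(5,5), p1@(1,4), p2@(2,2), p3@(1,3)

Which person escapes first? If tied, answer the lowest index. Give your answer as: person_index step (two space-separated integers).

Answer: 0 2

Derivation:
Step 1: p0:(5,5)->(4,5) | p1:(1,4)->(2,4) | p2:(2,2)->(3,2) | p3:(1,3)->(2,3)
Step 2: p0:(4,5)->(3,5)->EXIT | p1:(2,4)->(3,4) | p2:(3,2)->(3,3) | p3:(2,3)->(3,3)
Step 3: p0:escaped | p1:(3,4)->(3,5)->EXIT | p2:(3,3)->(3,4) | p3:(3,3)->(3,4)
Step 4: p0:escaped | p1:escaped | p2:(3,4)->(3,5)->EXIT | p3:(3,4)->(3,5)->EXIT
Exit steps: [2, 3, 4, 4]
First to escape: p0 at step 2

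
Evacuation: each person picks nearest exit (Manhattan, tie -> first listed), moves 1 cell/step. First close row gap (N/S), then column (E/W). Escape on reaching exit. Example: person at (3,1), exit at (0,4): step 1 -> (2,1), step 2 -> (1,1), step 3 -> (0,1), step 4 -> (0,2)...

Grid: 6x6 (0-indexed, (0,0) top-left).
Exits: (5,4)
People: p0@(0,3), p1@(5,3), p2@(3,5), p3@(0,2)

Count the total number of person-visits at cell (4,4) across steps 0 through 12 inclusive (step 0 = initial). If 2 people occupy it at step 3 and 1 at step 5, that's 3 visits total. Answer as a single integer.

Answer: 0

Derivation:
Step 0: p0@(0,3) p1@(5,3) p2@(3,5) p3@(0,2) -> at (4,4): 0 [-], cum=0
Step 1: p0@(1,3) p1@ESC p2@(4,5) p3@(1,2) -> at (4,4): 0 [-], cum=0
Step 2: p0@(2,3) p1@ESC p2@(5,5) p3@(2,2) -> at (4,4): 0 [-], cum=0
Step 3: p0@(3,3) p1@ESC p2@ESC p3@(3,2) -> at (4,4): 0 [-], cum=0
Step 4: p0@(4,3) p1@ESC p2@ESC p3@(4,2) -> at (4,4): 0 [-], cum=0
Step 5: p0@(5,3) p1@ESC p2@ESC p3@(5,2) -> at (4,4): 0 [-], cum=0
Step 6: p0@ESC p1@ESC p2@ESC p3@(5,3) -> at (4,4): 0 [-], cum=0
Step 7: p0@ESC p1@ESC p2@ESC p3@ESC -> at (4,4): 0 [-], cum=0
Total visits = 0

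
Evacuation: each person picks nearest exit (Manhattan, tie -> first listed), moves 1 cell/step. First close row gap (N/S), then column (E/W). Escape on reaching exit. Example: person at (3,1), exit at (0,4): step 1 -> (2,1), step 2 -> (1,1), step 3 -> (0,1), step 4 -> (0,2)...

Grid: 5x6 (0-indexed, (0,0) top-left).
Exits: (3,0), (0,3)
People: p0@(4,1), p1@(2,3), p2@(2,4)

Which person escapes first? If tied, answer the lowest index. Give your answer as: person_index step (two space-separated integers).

Step 1: p0:(4,1)->(3,1) | p1:(2,3)->(1,3) | p2:(2,4)->(1,4)
Step 2: p0:(3,1)->(3,0)->EXIT | p1:(1,3)->(0,3)->EXIT | p2:(1,4)->(0,4)
Step 3: p0:escaped | p1:escaped | p2:(0,4)->(0,3)->EXIT
Exit steps: [2, 2, 3]
First to escape: p0 at step 2

Answer: 0 2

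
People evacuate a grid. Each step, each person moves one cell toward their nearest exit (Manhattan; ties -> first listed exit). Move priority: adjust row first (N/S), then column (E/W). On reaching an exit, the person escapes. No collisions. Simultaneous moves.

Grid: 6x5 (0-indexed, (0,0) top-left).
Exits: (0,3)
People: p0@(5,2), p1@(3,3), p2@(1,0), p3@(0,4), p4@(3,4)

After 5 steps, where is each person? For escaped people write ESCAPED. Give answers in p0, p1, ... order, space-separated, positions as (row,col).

Step 1: p0:(5,2)->(4,2) | p1:(3,3)->(2,3) | p2:(1,0)->(0,0) | p3:(0,4)->(0,3)->EXIT | p4:(3,4)->(2,4)
Step 2: p0:(4,2)->(3,2) | p1:(2,3)->(1,3) | p2:(0,0)->(0,1) | p3:escaped | p4:(2,4)->(1,4)
Step 3: p0:(3,2)->(2,2) | p1:(1,3)->(0,3)->EXIT | p2:(0,1)->(0,2) | p3:escaped | p4:(1,4)->(0,4)
Step 4: p0:(2,2)->(1,2) | p1:escaped | p2:(0,2)->(0,3)->EXIT | p3:escaped | p4:(0,4)->(0,3)->EXIT
Step 5: p0:(1,2)->(0,2) | p1:escaped | p2:escaped | p3:escaped | p4:escaped

(0,2) ESCAPED ESCAPED ESCAPED ESCAPED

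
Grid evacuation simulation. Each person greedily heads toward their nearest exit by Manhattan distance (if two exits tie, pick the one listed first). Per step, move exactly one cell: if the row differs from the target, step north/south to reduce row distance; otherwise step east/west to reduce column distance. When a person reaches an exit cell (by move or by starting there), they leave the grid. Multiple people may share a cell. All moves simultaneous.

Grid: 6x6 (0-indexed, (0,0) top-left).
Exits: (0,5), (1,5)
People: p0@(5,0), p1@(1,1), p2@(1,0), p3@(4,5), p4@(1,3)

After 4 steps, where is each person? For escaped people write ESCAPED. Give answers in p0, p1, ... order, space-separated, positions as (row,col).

Step 1: p0:(5,0)->(4,0) | p1:(1,1)->(1,2) | p2:(1,0)->(1,1) | p3:(4,5)->(3,5) | p4:(1,3)->(1,4)
Step 2: p0:(4,0)->(3,0) | p1:(1,2)->(1,3) | p2:(1,1)->(1,2) | p3:(3,5)->(2,5) | p4:(1,4)->(1,5)->EXIT
Step 3: p0:(3,0)->(2,0) | p1:(1,3)->(1,4) | p2:(1,2)->(1,3) | p3:(2,5)->(1,5)->EXIT | p4:escaped
Step 4: p0:(2,0)->(1,0) | p1:(1,4)->(1,5)->EXIT | p2:(1,3)->(1,4) | p3:escaped | p4:escaped

(1,0) ESCAPED (1,4) ESCAPED ESCAPED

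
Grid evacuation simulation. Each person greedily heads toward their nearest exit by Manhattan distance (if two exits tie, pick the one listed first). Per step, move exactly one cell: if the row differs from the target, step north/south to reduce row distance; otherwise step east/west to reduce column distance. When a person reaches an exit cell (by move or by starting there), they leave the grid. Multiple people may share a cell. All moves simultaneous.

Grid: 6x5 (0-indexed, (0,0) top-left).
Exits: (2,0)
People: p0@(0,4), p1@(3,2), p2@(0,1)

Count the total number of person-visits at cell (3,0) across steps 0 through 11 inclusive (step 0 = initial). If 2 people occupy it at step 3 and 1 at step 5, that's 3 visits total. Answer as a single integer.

Answer: 0

Derivation:
Step 0: p0@(0,4) p1@(3,2) p2@(0,1) -> at (3,0): 0 [-], cum=0
Step 1: p0@(1,4) p1@(2,2) p2@(1,1) -> at (3,0): 0 [-], cum=0
Step 2: p0@(2,4) p1@(2,1) p2@(2,1) -> at (3,0): 0 [-], cum=0
Step 3: p0@(2,3) p1@ESC p2@ESC -> at (3,0): 0 [-], cum=0
Step 4: p0@(2,2) p1@ESC p2@ESC -> at (3,0): 0 [-], cum=0
Step 5: p0@(2,1) p1@ESC p2@ESC -> at (3,0): 0 [-], cum=0
Step 6: p0@ESC p1@ESC p2@ESC -> at (3,0): 0 [-], cum=0
Total visits = 0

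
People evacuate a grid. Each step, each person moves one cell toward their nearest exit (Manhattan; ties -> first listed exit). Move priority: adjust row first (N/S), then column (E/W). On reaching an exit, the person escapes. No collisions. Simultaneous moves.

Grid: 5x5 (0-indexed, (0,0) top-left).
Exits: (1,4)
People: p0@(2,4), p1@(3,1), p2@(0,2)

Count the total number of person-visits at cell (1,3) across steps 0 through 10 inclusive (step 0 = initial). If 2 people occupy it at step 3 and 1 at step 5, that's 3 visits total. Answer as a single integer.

Answer: 2

Derivation:
Step 0: p0@(2,4) p1@(3,1) p2@(0,2) -> at (1,3): 0 [-], cum=0
Step 1: p0@ESC p1@(2,1) p2@(1,2) -> at (1,3): 0 [-], cum=0
Step 2: p0@ESC p1@(1,1) p2@(1,3) -> at (1,3): 1 [p2], cum=1
Step 3: p0@ESC p1@(1,2) p2@ESC -> at (1,3): 0 [-], cum=1
Step 4: p0@ESC p1@(1,3) p2@ESC -> at (1,3): 1 [p1], cum=2
Step 5: p0@ESC p1@ESC p2@ESC -> at (1,3): 0 [-], cum=2
Total visits = 2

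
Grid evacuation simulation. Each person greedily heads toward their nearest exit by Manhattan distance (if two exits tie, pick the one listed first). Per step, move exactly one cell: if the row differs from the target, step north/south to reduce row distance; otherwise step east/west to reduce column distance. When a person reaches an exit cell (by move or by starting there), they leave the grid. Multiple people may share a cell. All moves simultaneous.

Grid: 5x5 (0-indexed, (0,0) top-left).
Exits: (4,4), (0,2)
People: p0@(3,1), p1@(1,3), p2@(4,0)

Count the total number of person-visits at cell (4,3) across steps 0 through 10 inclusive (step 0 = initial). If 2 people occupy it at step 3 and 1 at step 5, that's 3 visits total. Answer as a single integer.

Answer: 2

Derivation:
Step 0: p0@(3,1) p1@(1,3) p2@(4,0) -> at (4,3): 0 [-], cum=0
Step 1: p0@(4,1) p1@(0,3) p2@(4,1) -> at (4,3): 0 [-], cum=0
Step 2: p0@(4,2) p1@ESC p2@(4,2) -> at (4,3): 0 [-], cum=0
Step 3: p0@(4,3) p1@ESC p2@(4,3) -> at (4,3): 2 [p0,p2], cum=2
Step 4: p0@ESC p1@ESC p2@ESC -> at (4,3): 0 [-], cum=2
Total visits = 2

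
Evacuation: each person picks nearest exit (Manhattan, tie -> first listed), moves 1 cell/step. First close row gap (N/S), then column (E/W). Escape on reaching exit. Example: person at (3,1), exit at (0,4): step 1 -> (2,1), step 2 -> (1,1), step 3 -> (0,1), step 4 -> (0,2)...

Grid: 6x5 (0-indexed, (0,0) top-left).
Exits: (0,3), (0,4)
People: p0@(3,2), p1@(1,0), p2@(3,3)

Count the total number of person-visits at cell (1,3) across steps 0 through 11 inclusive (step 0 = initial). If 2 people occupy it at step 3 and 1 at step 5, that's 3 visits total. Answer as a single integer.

Answer: 1

Derivation:
Step 0: p0@(3,2) p1@(1,0) p2@(3,3) -> at (1,3): 0 [-], cum=0
Step 1: p0@(2,2) p1@(0,0) p2@(2,3) -> at (1,3): 0 [-], cum=0
Step 2: p0@(1,2) p1@(0,1) p2@(1,3) -> at (1,3): 1 [p2], cum=1
Step 3: p0@(0,2) p1@(0,2) p2@ESC -> at (1,3): 0 [-], cum=1
Step 4: p0@ESC p1@ESC p2@ESC -> at (1,3): 0 [-], cum=1
Total visits = 1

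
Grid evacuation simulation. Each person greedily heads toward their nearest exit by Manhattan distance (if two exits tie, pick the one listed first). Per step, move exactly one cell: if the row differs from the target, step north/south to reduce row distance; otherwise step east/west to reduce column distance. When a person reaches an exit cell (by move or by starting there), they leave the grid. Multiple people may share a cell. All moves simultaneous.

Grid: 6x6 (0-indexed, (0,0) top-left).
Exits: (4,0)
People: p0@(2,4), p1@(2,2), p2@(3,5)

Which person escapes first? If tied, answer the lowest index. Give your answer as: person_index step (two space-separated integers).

Step 1: p0:(2,4)->(3,4) | p1:(2,2)->(3,2) | p2:(3,5)->(4,5)
Step 2: p0:(3,4)->(4,4) | p1:(3,2)->(4,2) | p2:(4,5)->(4,4)
Step 3: p0:(4,4)->(4,3) | p1:(4,2)->(4,1) | p2:(4,4)->(4,3)
Step 4: p0:(4,3)->(4,2) | p1:(4,1)->(4,0)->EXIT | p2:(4,3)->(4,2)
Step 5: p0:(4,2)->(4,1) | p1:escaped | p2:(4,2)->(4,1)
Step 6: p0:(4,1)->(4,0)->EXIT | p1:escaped | p2:(4,1)->(4,0)->EXIT
Exit steps: [6, 4, 6]
First to escape: p1 at step 4

Answer: 1 4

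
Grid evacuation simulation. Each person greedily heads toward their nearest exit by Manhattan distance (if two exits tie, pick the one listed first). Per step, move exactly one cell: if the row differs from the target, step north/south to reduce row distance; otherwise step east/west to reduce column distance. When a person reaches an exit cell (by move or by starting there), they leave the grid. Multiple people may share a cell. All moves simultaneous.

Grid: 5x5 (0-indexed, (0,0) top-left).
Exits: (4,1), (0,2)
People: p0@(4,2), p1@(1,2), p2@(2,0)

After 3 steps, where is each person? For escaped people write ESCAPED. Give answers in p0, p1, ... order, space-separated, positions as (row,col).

Step 1: p0:(4,2)->(4,1)->EXIT | p1:(1,2)->(0,2)->EXIT | p2:(2,0)->(3,0)
Step 2: p0:escaped | p1:escaped | p2:(3,0)->(4,0)
Step 3: p0:escaped | p1:escaped | p2:(4,0)->(4,1)->EXIT

ESCAPED ESCAPED ESCAPED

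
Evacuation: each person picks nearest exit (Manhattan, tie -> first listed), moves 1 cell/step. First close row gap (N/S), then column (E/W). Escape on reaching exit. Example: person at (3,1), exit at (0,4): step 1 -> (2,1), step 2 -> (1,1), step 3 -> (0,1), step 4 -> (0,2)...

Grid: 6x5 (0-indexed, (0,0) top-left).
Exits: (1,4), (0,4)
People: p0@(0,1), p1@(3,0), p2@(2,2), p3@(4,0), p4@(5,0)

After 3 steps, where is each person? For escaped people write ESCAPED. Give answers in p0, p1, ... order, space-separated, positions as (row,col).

Step 1: p0:(0,1)->(0,2) | p1:(3,0)->(2,0) | p2:(2,2)->(1,2) | p3:(4,0)->(3,0) | p4:(5,0)->(4,0)
Step 2: p0:(0,2)->(0,3) | p1:(2,0)->(1,0) | p2:(1,2)->(1,3) | p3:(3,0)->(2,0) | p4:(4,0)->(3,0)
Step 3: p0:(0,3)->(0,4)->EXIT | p1:(1,0)->(1,1) | p2:(1,3)->(1,4)->EXIT | p3:(2,0)->(1,0) | p4:(3,0)->(2,0)

ESCAPED (1,1) ESCAPED (1,0) (2,0)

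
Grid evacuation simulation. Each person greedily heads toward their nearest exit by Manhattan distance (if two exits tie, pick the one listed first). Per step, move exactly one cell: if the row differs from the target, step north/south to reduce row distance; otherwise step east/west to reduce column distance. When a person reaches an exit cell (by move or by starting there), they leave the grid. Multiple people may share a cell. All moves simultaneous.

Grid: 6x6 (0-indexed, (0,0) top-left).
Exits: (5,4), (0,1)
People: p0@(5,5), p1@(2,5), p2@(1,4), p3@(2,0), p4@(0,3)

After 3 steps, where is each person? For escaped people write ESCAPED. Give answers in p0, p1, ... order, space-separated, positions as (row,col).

Step 1: p0:(5,5)->(5,4)->EXIT | p1:(2,5)->(3,5) | p2:(1,4)->(2,4) | p3:(2,0)->(1,0) | p4:(0,3)->(0,2)
Step 2: p0:escaped | p1:(3,5)->(4,5) | p2:(2,4)->(3,4) | p3:(1,0)->(0,0) | p4:(0,2)->(0,1)->EXIT
Step 3: p0:escaped | p1:(4,5)->(5,5) | p2:(3,4)->(4,4) | p3:(0,0)->(0,1)->EXIT | p4:escaped

ESCAPED (5,5) (4,4) ESCAPED ESCAPED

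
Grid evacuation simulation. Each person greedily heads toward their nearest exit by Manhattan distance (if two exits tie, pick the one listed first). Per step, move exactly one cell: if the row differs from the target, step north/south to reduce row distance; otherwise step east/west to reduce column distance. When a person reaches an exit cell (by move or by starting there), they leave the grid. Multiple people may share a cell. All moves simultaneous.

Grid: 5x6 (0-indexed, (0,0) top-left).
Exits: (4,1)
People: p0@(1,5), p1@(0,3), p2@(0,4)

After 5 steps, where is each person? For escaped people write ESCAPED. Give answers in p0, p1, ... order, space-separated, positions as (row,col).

Step 1: p0:(1,5)->(2,5) | p1:(0,3)->(1,3) | p2:(0,4)->(1,4)
Step 2: p0:(2,5)->(3,5) | p1:(1,3)->(2,3) | p2:(1,4)->(2,4)
Step 3: p0:(3,5)->(4,5) | p1:(2,3)->(3,3) | p2:(2,4)->(3,4)
Step 4: p0:(4,5)->(4,4) | p1:(3,3)->(4,3) | p2:(3,4)->(4,4)
Step 5: p0:(4,4)->(4,3) | p1:(4,3)->(4,2) | p2:(4,4)->(4,3)

(4,3) (4,2) (4,3)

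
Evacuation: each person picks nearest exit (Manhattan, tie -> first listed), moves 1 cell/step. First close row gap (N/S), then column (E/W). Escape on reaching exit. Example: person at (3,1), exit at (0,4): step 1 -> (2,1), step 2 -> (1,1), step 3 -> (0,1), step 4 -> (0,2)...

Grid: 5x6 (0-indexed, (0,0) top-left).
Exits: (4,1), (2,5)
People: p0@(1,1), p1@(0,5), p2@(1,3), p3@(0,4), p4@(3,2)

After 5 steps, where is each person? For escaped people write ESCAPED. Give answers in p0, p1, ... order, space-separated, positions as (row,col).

Step 1: p0:(1,1)->(2,1) | p1:(0,5)->(1,5) | p2:(1,3)->(2,3) | p3:(0,4)->(1,4) | p4:(3,2)->(4,2)
Step 2: p0:(2,1)->(3,1) | p1:(1,5)->(2,5)->EXIT | p2:(2,3)->(2,4) | p3:(1,4)->(2,4) | p4:(4,2)->(4,1)->EXIT
Step 3: p0:(3,1)->(4,1)->EXIT | p1:escaped | p2:(2,4)->(2,5)->EXIT | p3:(2,4)->(2,5)->EXIT | p4:escaped

ESCAPED ESCAPED ESCAPED ESCAPED ESCAPED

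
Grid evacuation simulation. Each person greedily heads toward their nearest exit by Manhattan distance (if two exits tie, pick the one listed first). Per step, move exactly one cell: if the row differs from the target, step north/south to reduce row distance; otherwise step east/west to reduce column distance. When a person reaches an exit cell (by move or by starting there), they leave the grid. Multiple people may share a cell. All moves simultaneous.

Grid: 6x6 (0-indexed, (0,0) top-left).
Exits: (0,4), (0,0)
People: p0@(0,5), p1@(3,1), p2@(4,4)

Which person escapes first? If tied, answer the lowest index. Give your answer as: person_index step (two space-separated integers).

Step 1: p0:(0,5)->(0,4)->EXIT | p1:(3,1)->(2,1) | p2:(4,4)->(3,4)
Step 2: p0:escaped | p1:(2,1)->(1,1) | p2:(3,4)->(2,4)
Step 3: p0:escaped | p1:(1,1)->(0,1) | p2:(2,4)->(1,4)
Step 4: p0:escaped | p1:(0,1)->(0,0)->EXIT | p2:(1,4)->(0,4)->EXIT
Exit steps: [1, 4, 4]
First to escape: p0 at step 1

Answer: 0 1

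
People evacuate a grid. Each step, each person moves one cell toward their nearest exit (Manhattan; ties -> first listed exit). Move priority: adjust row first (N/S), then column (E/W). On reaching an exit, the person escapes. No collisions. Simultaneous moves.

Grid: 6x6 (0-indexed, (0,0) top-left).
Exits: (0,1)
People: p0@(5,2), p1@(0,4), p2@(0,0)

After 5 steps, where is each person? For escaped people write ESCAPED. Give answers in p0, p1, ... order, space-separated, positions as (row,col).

Step 1: p0:(5,2)->(4,2) | p1:(0,4)->(0,3) | p2:(0,0)->(0,1)->EXIT
Step 2: p0:(4,2)->(3,2) | p1:(0,3)->(0,2) | p2:escaped
Step 3: p0:(3,2)->(2,2) | p1:(0,2)->(0,1)->EXIT | p2:escaped
Step 4: p0:(2,2)->(1,2) | p1:escaped | p2:escaped
Step 5: p0:(1,2)->(0,2) | p1:escaped | p2:escaped

(0,2) ESCAPED ESCAPED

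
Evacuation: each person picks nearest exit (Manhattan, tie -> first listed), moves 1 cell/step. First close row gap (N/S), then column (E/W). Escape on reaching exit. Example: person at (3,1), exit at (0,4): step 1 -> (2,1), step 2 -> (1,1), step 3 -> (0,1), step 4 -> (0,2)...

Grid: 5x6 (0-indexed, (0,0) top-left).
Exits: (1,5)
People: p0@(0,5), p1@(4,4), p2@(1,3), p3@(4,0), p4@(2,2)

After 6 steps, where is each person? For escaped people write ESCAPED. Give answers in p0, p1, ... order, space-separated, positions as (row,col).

Step 1: p0:(0,5)->(1,5)->EXIT | p1:(4,4)->(3,4) | p2:(1,3)->(1,4) | p3:(4,0)->(3,0) | p4:(2,2)->(1,2)
Step 2: p0:escaped | p1:(3,4)->(2,4) | p2:(1,4)->(1,5)->EXIT | p3:(3,0)->(2,0) | p4:(1,2)->(1,3)
Step 3: p0:escaped | p1:(2,4)->(1,4) | p2:escaped | p3:(2,0)->(1,0) | p4:(1,3)->(1,4)
Step 4: p0:escaped | p1:(1,4)->(1,5)->EXIT | p2:escaped | p3:(1,0)->(1,1) | p4:(1,4)->(1,5)->EXIT
Step 5: p0:escaped | p1:escaped | p2:escaped | p3:(1,1)->(1,2) | p4:escaped
Step 6: p0:escaped | p1:escaped | p2:escaped | p3:(1,2)->(1,3) | p4:escaped

ESCAPED ESCAPED ESCAPED (1,3) ESCAPED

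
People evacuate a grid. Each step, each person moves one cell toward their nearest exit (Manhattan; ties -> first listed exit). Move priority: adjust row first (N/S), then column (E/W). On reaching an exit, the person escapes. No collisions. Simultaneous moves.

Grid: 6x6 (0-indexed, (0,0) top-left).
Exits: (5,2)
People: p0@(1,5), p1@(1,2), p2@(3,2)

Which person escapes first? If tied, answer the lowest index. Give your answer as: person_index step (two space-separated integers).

Answer: 2 2

Derivation:
Step 1: p0:(1,5)->(2,5) | p1:(1,2)->(2,2) | p2:(3,2)->(4,2)
Step 2: p0:(2,5)->(3,5) | p1:(2,2)->(3,2) | p2:(4,2)->(5,2)->EXIT
Step 3: p0:(3,5)->(4,5) | p1:(3,2)->(4,2) | p2:escaped
Step 4: p0:(4,5)->(5,5) | p1:(4,2)->(5,2)->EXIT | p2:escaped
Step 5: p0:(5,5)->(5,4) | p1:escaped | p2:escaped
Step 6: p0:(5,4)->(5,3) | p1:escaped | p2:escaped
Step 7: p0:(5,3)->(5,2)->EXIT | p1:escaped | p2:escaped
Exit steps: [7, 4, 2]
First to escape: p2 at step 2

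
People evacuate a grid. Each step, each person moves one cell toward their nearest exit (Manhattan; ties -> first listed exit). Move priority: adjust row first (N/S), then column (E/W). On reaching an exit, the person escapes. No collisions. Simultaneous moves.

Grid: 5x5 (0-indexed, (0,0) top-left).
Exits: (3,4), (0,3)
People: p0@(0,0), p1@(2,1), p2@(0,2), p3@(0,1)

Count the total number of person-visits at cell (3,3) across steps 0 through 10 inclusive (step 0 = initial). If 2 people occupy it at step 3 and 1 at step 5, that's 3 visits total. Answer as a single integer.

Step 0: p0@(0,0) p1@(2,1) p2@(0,2) p3@(0,1) -> at (3,3): 0 [-], cum=0
Step 1: p0@(0,1) p1@(3,1) p2@ESC p3@(0,2) -> at (3,3): 0 [-], cum=0
Step 2: p0@(0,2) p1@(3,2) p2@ESC p3@ESC -> at (3,3): 0 [-], cum=0
Step 3: p0@ESC p1@(3,3) p2@ESC p3@ESC -> at (3,3): 1 [p1], cum=1
Step 4: p0@ESC p1@ESC p2@ESC p3@ESC -> at (3,3): 0 [-], cum=1
Total visits = 1

Answer: 1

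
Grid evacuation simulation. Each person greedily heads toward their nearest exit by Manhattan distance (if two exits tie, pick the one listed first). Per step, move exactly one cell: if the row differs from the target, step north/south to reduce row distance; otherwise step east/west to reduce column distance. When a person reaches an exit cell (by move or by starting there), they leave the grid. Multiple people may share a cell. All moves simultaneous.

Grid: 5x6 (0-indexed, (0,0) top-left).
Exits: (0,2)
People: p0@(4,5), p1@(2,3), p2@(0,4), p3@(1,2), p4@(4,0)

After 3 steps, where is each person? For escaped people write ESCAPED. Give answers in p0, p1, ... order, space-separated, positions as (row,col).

Step 1: p0:(4,5)->(3,5) | p1:(2,3)->(1,3) | p2:(0,4)->(0,3) | p3:(1,2)->(0,2)->EXIT | p4:(4,0)->(3,0)
Step 2: p0:(3,5)->(2,5) | p1:(1,3)->(0,3) | p2:(0,3)->(0,2)->EXIT | p3:escaped | p4:(3,0)->(2,0)
Step 3: p0:(2,5)->(1,5) | p1:(0,3)->(0,2)->EXIT | p2:escaped | p3:escaped | p4:(2,0)->(1,0)

(1,5) ESCAPED ESCAPED ESCAPED (1,0)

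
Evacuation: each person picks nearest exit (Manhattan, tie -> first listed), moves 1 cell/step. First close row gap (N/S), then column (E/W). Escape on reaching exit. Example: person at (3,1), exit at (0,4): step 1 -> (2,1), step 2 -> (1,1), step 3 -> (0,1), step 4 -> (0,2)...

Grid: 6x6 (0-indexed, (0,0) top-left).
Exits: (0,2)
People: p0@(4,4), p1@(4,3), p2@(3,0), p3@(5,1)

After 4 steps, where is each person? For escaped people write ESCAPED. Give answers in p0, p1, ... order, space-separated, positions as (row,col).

Step 1: p0:(4,4)->(3,4) | p1:(4,3)->(3,3) | p2:(3,0)->(2,0) | p3:(5,1)->(4,1)
Step 2: p0:(3,4)->(2,4) | p1:(3,3)->(2,3) | p2:(2,0)->(1,0) | p3:(4,1)->(3,1)
Step 3: p0:(2,4)->(1,4) | p1:(2,3)->(1,3) | p2:(1,0)->(0,0) | p3:(3,1)->(2,1)
Step 4: p0:(1,4)->(0,4) | p1:(1,3)->(0,3) | p2:(0,0)->(0,1) | p3:(2,1)->(1,1)

(0,4) (0,3) (0,1) (1,1)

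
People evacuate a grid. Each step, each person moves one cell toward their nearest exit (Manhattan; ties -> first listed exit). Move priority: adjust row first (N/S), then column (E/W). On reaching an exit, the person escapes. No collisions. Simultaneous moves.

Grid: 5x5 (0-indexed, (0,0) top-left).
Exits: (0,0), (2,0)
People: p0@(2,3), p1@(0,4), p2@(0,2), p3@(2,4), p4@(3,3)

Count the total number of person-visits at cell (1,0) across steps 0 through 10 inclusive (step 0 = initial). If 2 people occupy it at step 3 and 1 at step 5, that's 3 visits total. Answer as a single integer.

Step 0: p0@(2,3) p1@(0,4) p2@(0,2) p3@(2,4) p4@(3,3) -> at (1,0): 0 [-], cum=0
Step 1: p0@(2,2) p1@(0,3) p2@(0,1) p3@(2,3) p4@(2,3) -> at (1,0): 0 [-], cum=0
Step 2: p0@(2,1) p1@(0,2) p2@ESC p3@(2,2) p4@(2,2) -> at (1,0): 0 [-], cum=0
Step 3: p0@ESC p1@(0,1) p2@ESC p3@(2,1) p4@(2,1) -> at (1,0): 0 [-], cum=0
Step 4: p0@ESC p1@ESC p2@ESC p3@ESC p4@ESC -> at (1,0): 0 [-], cum=0
Total visits = 0

Answer: 0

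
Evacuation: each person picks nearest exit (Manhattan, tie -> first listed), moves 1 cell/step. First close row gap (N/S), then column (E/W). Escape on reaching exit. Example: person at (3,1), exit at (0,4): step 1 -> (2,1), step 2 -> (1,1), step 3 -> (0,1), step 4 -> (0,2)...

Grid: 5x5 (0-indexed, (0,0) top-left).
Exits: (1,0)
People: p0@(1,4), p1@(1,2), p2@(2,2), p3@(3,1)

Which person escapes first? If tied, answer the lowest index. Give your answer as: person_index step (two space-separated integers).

Step 1: p0:(1,4)->(1,3) | p1:(1,2)->(1,1) | p2:(2,2)->(1,2) | p3:(3,1)->(2,1)
Step 2: p0:(1,3)->(1,2) | p1:(1,1)->(1,0)->EXIT | p2:(1,2)->(1,1) | p3:(2,1)->(1,1)
Step 3: p0:(1,2)->(1,1) | p1:escaped | p2:(1,1)->(1,0)->EXIT | p3:(1,1)->(1,0)->EXIT
Step 4: p0:(1,1)->(1,0)->EXIT | p1:escaped | p2:escaped | p3:escaped
Exit steps: [4, 2, 3, 3]
First to escape: p1 at step 2

Answer: 1 2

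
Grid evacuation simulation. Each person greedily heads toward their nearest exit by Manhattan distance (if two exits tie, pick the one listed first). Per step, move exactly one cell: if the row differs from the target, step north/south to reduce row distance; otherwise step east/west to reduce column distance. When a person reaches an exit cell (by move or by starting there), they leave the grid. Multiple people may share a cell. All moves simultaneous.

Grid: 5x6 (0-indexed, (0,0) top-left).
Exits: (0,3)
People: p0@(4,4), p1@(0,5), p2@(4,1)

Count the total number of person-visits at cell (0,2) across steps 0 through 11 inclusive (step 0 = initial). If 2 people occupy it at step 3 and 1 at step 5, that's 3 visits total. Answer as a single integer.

Step 0: p0@(4,4) p1@(0,5) p2@(4,1) -> at (0,2): 0 [-], cum=0
Step 1: p0@(3,4) p1@(0,4) p2@(3,1) -> at (0,2): 0 [-], cum=0
Step 2: p0@(2,4) p1@ESC p2@(2,1) -> at (0,2): 0 [-], cum=0
Step 3: p0@(1,4) p1@ESC p2@(1,1) -> at (0,2): 0 [-], cum=0
Step 4: p0@(0,4) p1@ESC p2@(0,1) -> at (0,2): 0 [-], cum=0
Step 5: p0@ESC p1@ESC p2@(0,2) -> at (0,2): 1 [p2], cum=1
Step 6: p0@ESC p1@ESC p2@ESC -> at (0,2): 0 [-], cum=1
Total visits = 1

Answer: 1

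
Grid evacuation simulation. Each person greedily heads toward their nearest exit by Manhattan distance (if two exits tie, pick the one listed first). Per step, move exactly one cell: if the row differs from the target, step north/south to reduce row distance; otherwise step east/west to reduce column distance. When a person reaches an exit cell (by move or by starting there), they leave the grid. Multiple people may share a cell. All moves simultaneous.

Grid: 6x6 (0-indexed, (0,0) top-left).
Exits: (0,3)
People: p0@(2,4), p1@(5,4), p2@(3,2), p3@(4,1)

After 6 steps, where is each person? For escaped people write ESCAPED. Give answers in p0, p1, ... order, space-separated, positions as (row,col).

Step 1: p0:(2,4)->(1,4) | p1:(5,4)->(4,4) | p2:(3,2)->(2,2) | p3:(4,1)->(3,1)
Step 2: p0:(1,4)->(0,4) | p1:(4,4)->(3,4) | p2:(2,2)->(1,2) | p3:(3,1)->(2,1)
Step 3: p0:(0,4)->(0,3)->EXIT | p1:(3,4)->(2,4) | p2:(1,2)->(0,2) | p3:(2,1)->(1,1)
Step 4: p0:escaped | p1:(2,4)->(1,4) | p2:(0,2)->(0,3)->EXIT | p3:(1,1)->(0,1)
Step 5: p0:escaped | p1:(1,4)->(0,4) | p2:escaped | p3:(0,1)->(0,2)
Step 6: p0:escaped | p1:(0,4)->(0,3)->EXIT | p2:escaped | p3:(0,2)->(0,3)->EXIT

ESCAPED ESCAPED ESCAPED ESCAPED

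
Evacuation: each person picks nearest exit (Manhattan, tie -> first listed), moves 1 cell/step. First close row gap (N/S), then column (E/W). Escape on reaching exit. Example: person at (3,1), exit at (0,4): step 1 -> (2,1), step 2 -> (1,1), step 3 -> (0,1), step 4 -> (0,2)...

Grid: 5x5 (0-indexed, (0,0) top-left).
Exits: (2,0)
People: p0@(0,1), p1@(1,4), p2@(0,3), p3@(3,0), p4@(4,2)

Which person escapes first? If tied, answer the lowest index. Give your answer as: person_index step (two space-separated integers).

Answer: 3 1

Derivation:
Step 1: p0:(0,1)->(1,1) | p1:(1,4)->(2,4) | p2:(0,3)->(1,3) | p3:(3,0)->(2,0)->EXIT | p4:(4,2)->(3,2)
Step 2: p0:(1,1)->(2,1) | p1:(2,4)->(2,3) | p2:(1,3)->(2,3) | p3:escaped | p4:(3,2)->(2,2)
Step 3: p0:(2,1)->(2,0)->EXIT | p1:(2,3)->(2,2) | p2:(2,3)->(2,2) | p3:escaped | p4:(2,2)->(2,1)
Step 4: p0:escaped | p1:(2,2)->(2,1) | p2:(2,2)->(2,1) | p3:escaped | p4:(2,1)->(2,0)->EXIT
Step 5: p0:escaped | p1:(2,1)->(2,0)->EXIT | p2:(2,1)->(2,0)->EXIT | p3:escaped | p4:escaped
Exit steps: [3, 5, 5, 1, 4]
First to escape: p3 at step 1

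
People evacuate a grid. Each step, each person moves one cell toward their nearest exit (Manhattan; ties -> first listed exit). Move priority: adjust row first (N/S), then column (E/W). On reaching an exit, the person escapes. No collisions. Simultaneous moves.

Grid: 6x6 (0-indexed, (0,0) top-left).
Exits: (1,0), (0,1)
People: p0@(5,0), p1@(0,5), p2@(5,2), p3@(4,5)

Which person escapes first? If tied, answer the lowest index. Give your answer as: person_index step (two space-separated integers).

Step 1: p0:(5,0)->(4,0) | p1:(0,5)->(0,4) | p2:(5,2)->(4,2) | p3:(4,5)->(3,5)
Step 2: p0:(4,0)->(3,0) | p1:(0,4)->(0,3) | p2:(4,2)->(3,2) | p3:(3,5)->(2,5)
Step 3: p0:(3,0)->(2,0) | p1:(0,3)->(0,2) | p2:(3,2)->(2,2) | p3:(2,5)->(1,5)
Step 4: p0:(2,0)->(1,0)->EXIT | p1:(0,2)->(0,1)->EXIT | p2:(2,2)->(1,2) | p3:(1,5)->(1,4)
Step 5: p0:escaped | p1:escaped | p2:(1,2)->(1,1) | p3:(1,4)->(1,3)
Step 6: p0:escaped | p1:escaped | p2:(1,1)->(1,0)->EXIT | p3:(1,3)->(1,2)
Step 7: p0:escaped | p1:escaped | p2:escaped | p3:(1,2)->(1,1)
Step 8: p0:escaped | p1:escaped | p2:escaped | p3:(1,1)->(1,0)->EXIT
Exit steps: [4, 4, 6, 8]
First to escape: p0 at step 4

Answer: 0 4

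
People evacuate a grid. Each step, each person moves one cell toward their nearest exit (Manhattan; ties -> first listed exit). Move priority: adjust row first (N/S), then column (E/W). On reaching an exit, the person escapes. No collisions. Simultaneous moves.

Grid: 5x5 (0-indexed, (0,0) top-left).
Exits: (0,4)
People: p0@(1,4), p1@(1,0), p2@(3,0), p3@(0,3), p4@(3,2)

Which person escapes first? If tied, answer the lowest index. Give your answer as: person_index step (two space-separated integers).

Answer: 0 1

Derivation:
Step 1: p0:(1,4)->(0,4)->EXIT | p1:(1,0)->(0,0) | p2:(3,0)->(2,0) | p3:(0,3)->(0,4)->EXIT | p4:(3,2)->(2,2)
Step 2: p0:escaped | p1:(0,0)->(0,1) | p2:(2,0)->(1,0) | p3:escaped | p4:(2,2)->(1,2)
Step 3: p0:escaped | p1:(0,1)->(0,2) | p2:(1,0)->(0,0) | p3:escaped | p4:(1,2)->(0,2)
Step 4: p0:escaped | p1:(0,2)->(0,3) | p2:(0,0)->(0,1) | p3:escaped | p4:(0,2)->(0,3)
Step 5: p0:escaped | p1:(0,3)->(0,4)->EXIT | p2:(0,1)->(0,2) | p3:escaped | p4:(0,3)->(0,4)->EXIT
Step 6: p0:escaped | p1:escaped | p2:(0,2)->(0,3) | p3:escaped | p4:escaped
Step 7: p0:escaped | p1:escaped | p2:(0,3)->(0,4)->EXIT | p3:escaped | p4:escaped
Exit steps: [1, 5, 7, 1, 5]
First to escape: p0 at step 1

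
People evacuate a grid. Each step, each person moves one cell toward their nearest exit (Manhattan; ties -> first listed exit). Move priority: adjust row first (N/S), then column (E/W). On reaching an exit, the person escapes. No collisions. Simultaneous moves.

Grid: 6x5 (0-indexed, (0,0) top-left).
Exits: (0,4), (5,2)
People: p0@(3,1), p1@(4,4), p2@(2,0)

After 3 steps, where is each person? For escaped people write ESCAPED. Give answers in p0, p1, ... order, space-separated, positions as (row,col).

Step 1: p0:(3,1)->(4,1) | p1:(4,4)->(5,4) | p2:(2,0)->(3,0)
Step 2: p0:(4,1)->(5,1) | p1:(5,4)->(5,3) | p2:(3,0)->(4,0)
Step 3: p0:(5,1)->(5,2)->EXIT | p1:(5,3)->(5,2)->EXIT | p2:(4,0)->(5,0)

ESCAPED ESCAPED (5,0)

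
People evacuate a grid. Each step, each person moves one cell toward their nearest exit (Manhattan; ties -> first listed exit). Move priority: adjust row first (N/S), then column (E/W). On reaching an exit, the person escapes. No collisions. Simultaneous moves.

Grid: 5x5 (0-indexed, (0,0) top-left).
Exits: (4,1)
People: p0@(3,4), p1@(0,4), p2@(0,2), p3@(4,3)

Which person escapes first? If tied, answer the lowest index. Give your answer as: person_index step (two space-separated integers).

Step 1: p0:(3,4)->(4,4) | p1:(0,4)->(1,4) | p2:(0,2)->(1,2) | p3:(4,3)->(4,2)
Step 2: p0:(4,4)->(4,3) | p1:(1,4)->(2,4) | p2:(1,2)->(2,2) | p3:(4,2)->(4,1)->EXIT
Step 3: p0:(4,3)->(4,2) | p1:(2,4)->(3,4) | p2:(2,2)->(3,2) | p3:escaped
Step 4: p0:(4,2)->(4,1)->EXIT | p1:(3,4)->(4,4) | p2:(3,2)->(4,2) | p3:escaped
Step 5: p0:escaped | p1:(4,4)->(4,3) | p2:(4,2)->(4,1)->EXIT | p3:escaped
Step 6: p0:escaped | p1:(4,3)->(4,2) | p2:escaped | p3:escaped
Step 7: p0:escaped | p1:(4,2)->(4,1)->EXIT | p2:escaped | p3:escaped
Exit steps: [4, 7, 5, 2]
First to escape: p3 at step 2

Answer: 3 2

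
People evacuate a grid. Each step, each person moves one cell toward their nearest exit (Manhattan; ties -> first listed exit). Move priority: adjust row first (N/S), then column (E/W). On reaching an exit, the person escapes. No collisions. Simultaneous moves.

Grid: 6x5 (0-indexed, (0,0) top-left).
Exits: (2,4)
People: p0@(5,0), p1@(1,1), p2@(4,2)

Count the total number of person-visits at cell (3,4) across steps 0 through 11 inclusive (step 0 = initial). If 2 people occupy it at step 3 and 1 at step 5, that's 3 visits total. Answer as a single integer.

Step 0: p0@(5,0) p1@(1,1) p2@(4,2) -> at (3,4): 0 [-], cum=0
Step 1: p0@(4,0) p1@(2,1) p2@(3,2) -> at (3,4): 0 [-], cum=0
Step 2: p0@(3,0) p1@(2,2) p2@(2,2) -> at (3,4): 0 [-], cum=0
Step 3: p0@(2,0) p1@(2,3) p2@(2,3) -> at (3,4): 0 [-], cum=0
Step 4: p0@(2,1) p1@ESC p2@ESC -> at (3,4): 0 [-], cum=0
Step 5: p0@(2,2) p1@ESC p2@ESC -> at (3,4): 0 [-], cum=0
Step 6: p0@(2,3) p1@ESC p2@ESC -> at (3,4): 0 [-], cum=0
Step 7: p0@ESC p1@ESC p2@ESC -> at (3,4): 0 [-], cum=0
Total visits = 0

Answer: 0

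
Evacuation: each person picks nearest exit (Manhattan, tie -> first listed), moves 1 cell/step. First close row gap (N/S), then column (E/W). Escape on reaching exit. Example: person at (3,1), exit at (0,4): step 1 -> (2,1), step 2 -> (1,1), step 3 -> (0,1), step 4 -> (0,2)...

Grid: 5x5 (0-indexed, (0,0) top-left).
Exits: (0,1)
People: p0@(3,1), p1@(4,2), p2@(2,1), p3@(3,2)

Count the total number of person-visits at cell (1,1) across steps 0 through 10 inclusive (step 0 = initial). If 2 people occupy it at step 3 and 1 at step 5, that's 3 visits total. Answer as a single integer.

Step 0: p0@(3,1) p1@(4,2) p2@(2,1) p3@(3,2) -> at (1,1): 0 [-], cum=0
Step 1: p0@(2,1) p1@(3,2) p2@(1,1) p3@(2,2) -> at (1,1): 1 [p2], cum=1
Step 2: p0@(1,1) p1@(2,2) p2@ESC p3@(1,2) -> at (1,1): 1 [p0], cum=2
Step 3: p0@ESC p1@(1,2) p2@ESC p3@(0,2) -> at (1,1): 0 [-], cum=2
Step 4: p0@ESC p1@(0,2) p2@ESC p3@ESC -> at (1,1): 0 [-], cum=2
Step 5: p0@ESC p1@ESC p2@ESC p3@ESC -> at (1,1): 0 [-], cum=2
Total visits = 2

Answer: 2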